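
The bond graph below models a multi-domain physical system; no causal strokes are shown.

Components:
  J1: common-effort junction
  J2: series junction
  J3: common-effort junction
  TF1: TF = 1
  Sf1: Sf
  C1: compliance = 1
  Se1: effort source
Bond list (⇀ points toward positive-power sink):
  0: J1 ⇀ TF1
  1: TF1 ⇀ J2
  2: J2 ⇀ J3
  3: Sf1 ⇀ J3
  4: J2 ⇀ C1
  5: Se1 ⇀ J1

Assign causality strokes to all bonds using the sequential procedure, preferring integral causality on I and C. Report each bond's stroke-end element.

b3 stroke→Sf1  (source Sf1 imposes f)
b5 stroke→J1  (Se1 fixes effort; stroke away)
b0 stroke→TF1  (J1 effort already set via bond 5)
b2 stroke→J3  (closing 0-jn rule on J3)
b1 stroke→J2  (through TF1, causality passes straight; one stroke at TF1)
b4 stroke→J2  (J2 flow already set via bond 2)

bond 0 stroke→TF1
bond 1 stroke→J2
bond 2 stroke→J3
bond 3 stroke→Sf1
bond 4 stroke→J2
bond 5 stroke→J1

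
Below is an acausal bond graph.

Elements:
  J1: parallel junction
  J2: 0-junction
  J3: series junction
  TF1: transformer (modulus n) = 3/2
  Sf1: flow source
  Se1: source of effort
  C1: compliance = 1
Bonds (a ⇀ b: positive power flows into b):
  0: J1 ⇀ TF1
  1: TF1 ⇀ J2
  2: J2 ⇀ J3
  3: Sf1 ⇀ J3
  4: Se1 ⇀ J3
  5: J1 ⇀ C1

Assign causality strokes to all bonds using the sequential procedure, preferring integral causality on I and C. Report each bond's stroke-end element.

#0 stroke→TF1
#1 stroke→J2
#2 stroke→J3
#3 stroke→Sf1
#4 stroke→J3
#5 stroke→J1

β3 →Sf1  (Sf1: flow source, stroke at near end)
β4 →J3  (source Se1 imposes e)
β2 →J3  (J3 flow already set via bond 3)
β1 →J2  (J2 needs exactly one e-in)
β0 →TF1  (TF TF1: opposite of bond 1)
β5 →J1  (closing 0-jn rule on J1)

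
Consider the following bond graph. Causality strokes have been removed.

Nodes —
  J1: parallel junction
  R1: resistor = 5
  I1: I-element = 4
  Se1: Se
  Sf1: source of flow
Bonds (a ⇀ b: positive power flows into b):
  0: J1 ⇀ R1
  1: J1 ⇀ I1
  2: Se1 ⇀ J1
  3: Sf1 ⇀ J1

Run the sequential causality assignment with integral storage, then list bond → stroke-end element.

bond 2 →J1  (source Se1 imposes e)
bond 3 →Sf1  (Sf1 (Sf) sets flow on bond)
bond 0 →R1  (J1: bond 2 brought effort, rest push out)
bond 1 →I1  (common-e at J1 fixed by 2)

b0 stroke→R1
b1 stroke→I1
b2 stroke→J1
b3 stroke→Sf1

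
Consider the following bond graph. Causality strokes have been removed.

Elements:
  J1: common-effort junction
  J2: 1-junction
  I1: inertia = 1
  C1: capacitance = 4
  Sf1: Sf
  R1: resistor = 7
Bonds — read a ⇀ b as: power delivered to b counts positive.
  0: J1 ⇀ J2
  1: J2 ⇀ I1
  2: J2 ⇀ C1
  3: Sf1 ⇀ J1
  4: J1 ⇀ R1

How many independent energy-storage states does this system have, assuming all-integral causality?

#3 stroke at Sf1  (Sf1 fixes flow; stroke at Sf1)
#1 stroke at I1  (I1: I, integral causality)
#0 stroke at J2  (common-f at J2 fixed by 1)
#2 stroke at J2  (J2 flow already set via bond 1)
#4 stroke at J1  (only one effort-in slot at J1)

2  (C1, I1 all integral)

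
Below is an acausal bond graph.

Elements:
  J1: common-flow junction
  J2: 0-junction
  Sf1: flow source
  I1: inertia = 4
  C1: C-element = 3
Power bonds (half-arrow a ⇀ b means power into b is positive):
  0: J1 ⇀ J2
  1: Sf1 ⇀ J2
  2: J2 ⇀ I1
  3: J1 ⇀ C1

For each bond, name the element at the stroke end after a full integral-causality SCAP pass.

bond 1 stroke→Sf1  (Sf1 fixes flow; stroke at Sf1)
bond 2 stroke→I1  (I1 integral (f out))
bond 0 stroke→J2  (closing 0-jn rule on J2)
bond 3 stroke→J1  (common-f at J1 fixed by 0)

b0 stroke→J2
b1 stroke→Sf1
b2 stroke→I1
b3 stroke→J1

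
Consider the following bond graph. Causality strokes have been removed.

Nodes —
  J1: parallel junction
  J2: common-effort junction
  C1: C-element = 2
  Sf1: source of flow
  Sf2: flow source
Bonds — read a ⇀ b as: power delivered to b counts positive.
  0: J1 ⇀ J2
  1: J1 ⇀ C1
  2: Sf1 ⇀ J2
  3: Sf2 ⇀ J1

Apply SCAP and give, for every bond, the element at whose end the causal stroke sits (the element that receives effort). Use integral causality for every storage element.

#0 →J2
#1 →J1
#2 →Sf1
#3 →Sf2

β2 stroke at Sf1  (Sf1: flow source, stroke at near end)
β3 stroke at Sf2  (source Sf2 imposes f)
β0 stroke at J2  (only one effort-in slot at J2)
β1 stroke at J1  (closing 0-jn rule on J1)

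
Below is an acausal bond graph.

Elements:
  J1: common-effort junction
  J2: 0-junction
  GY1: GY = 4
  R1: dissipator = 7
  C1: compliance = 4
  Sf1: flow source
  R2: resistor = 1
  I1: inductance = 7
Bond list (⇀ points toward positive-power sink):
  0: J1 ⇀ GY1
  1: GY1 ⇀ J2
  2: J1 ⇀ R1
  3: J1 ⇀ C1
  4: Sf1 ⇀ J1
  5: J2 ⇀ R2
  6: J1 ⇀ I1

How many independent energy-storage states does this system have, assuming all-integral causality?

b4 stroke at Sf1  (source Sf1 imposes f)
b3 stroke at J1  (C1 integral (e out))
b0 stroke at GY1  (common-e at J1 fixed by 3)
b2 stroke at R1  (0-jn J1 has e-setter on 3)
b6 stroke at I1  (J1 effort already set via bond 3)
b1 stroke at GY1  (GY GY1: same side as bond 0)
b5 stroke at J2  (closing 0-jn rule on J2)

2  (C1, I1 all integral)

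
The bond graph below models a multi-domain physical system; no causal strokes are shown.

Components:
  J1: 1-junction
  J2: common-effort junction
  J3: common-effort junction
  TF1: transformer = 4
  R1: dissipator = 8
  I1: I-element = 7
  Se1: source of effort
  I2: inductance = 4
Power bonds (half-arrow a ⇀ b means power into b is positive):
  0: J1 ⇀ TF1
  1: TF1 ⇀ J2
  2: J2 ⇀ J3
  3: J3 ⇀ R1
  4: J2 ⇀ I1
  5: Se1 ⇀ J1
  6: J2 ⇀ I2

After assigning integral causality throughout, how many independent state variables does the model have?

2  (I1, I2 all integral)

#5 stroke→J1  (Se1 (Se) sets effort on bond)
#0 stroke→TF1  (closing 1-jn rule on J1)
#1 stroke→J2  (TF1: transformer flips bond 0)
#2 stroke→J3  (J2 effort already set via bond 1)
#4 stroke→I1  (J2 effort already set via bond 1)
#6 stroke→I2  (common-e at J2 fixed by 1)
#3 stroke→R1  (J3 effort already set via bond 2)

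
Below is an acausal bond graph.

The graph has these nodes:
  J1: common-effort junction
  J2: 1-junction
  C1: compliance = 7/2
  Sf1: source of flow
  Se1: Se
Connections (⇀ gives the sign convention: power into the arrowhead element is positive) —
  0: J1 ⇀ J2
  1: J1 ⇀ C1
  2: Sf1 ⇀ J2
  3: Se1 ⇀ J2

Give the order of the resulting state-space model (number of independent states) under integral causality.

1  (C1 all integral)

#2 |Sf1  (source Sf1 imposes f)
#3 |J2  (Se1 fixes effort; stroke away)
#0 |J2  (1-jn J2 has f-setter on 2)
#1 |J1  (J1: last free bond brings effort in)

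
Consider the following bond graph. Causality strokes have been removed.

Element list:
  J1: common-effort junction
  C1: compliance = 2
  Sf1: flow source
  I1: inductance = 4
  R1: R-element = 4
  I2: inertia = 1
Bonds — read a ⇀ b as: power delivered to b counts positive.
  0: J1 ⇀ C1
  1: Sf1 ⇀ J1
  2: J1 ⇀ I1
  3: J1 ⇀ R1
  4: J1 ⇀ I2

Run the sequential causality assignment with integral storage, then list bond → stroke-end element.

β0 stroke→J1
β1 stroke→Sf1
β2 stroke→I1
β3 stroke→R1
β4 stroke→I2

bond 1 →Sf1  (Sf1: flow source, stroke at near end)
bond 0 →J1  (C1 outputs effort q/C1)
bond 2 →I1  (0-jn J1 has e-setter on 0)
bond 3 →R1  (common-e at J1 fixed by 0)
bond 4 →I2  (J1 effort already set via bond 0)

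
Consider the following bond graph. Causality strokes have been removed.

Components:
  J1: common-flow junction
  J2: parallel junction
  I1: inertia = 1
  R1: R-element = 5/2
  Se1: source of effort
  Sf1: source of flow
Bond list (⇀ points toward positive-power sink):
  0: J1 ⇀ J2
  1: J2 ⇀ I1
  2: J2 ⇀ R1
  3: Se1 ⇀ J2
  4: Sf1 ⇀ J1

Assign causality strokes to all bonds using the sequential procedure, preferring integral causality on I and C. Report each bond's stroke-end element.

bond 0 |J1
bond 1 |I1
bond 2 |R1
bond 3 |J2
bond 4 |Sf1

b3 stroke at J2  (source Se1 imposes e)
b4 stroke at Sf1  (source Sf1 imposes f)
b0 stroke at J1  (1-jn J1 has f-setter on 4)
b1 stroke at I1  (common-e at J2 fixed by 3)
b2 stroke at R1  (J2: bond 3 brought effort, rest push out)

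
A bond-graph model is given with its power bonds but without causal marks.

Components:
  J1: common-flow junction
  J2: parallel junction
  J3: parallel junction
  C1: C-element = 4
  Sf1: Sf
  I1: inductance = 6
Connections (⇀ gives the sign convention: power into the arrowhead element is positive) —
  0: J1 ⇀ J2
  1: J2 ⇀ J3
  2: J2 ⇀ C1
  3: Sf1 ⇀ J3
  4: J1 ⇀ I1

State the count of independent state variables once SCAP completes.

2  (C1, I1 all integral)

b3 stroke at Sf1  (source Sf1 imposes f)
b1 stroke at J3  (closing 0-jn rule on J3)
b2 stroke at J2  (C1 outputs effort q/C1)
b0 stroke at J1  (0-jn J2 has e-setter on 2)
b4 stroke at I1  (J1: last free bond brings flow in)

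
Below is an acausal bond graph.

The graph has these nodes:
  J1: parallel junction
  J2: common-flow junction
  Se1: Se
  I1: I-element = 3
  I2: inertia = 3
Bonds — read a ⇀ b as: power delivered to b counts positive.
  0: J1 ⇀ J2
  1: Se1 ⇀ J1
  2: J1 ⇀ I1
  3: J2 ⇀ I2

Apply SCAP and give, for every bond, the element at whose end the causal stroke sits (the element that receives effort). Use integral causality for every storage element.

b0 stroke at J2
b1 stroke at J1
b2 stroke at I1
b3 stroke at I2

bond 1 stroke→J1  (source Se1 imposes e)
bond 0 stroke→J2  (J1: bond 1 brought effort, rest push out)
bond 2 stroke→I1  (J1: bond 1 brought effort, rest push out)
bond 3 stroke→I2  (only one flow-in slot at J2)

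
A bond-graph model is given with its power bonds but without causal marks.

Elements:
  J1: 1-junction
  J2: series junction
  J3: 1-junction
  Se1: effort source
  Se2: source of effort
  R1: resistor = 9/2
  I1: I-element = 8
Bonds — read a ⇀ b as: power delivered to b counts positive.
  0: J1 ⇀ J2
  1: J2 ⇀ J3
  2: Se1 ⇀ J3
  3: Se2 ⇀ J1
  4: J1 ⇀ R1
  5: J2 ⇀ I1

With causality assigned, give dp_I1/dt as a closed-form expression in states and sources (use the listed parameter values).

dp_I1/dt = E_Se1 + E_Se2 - 9*p_I1/16

bond 2 stroke→J3  (Se1 fixes effort; stroke away)
bond 3 stroke→J1  (Se2 fixes effort; stroke away)
bond 1 stroke→J2  (closing 1-jn rule on J3)
bond 5 stroke→I1  (I1 integral (f out))
bond 0 stroke→J2  (1-jn J2 has f-setter on 5)
bond 4 stroke→J1  (1-jn J1 has f-setter on 0)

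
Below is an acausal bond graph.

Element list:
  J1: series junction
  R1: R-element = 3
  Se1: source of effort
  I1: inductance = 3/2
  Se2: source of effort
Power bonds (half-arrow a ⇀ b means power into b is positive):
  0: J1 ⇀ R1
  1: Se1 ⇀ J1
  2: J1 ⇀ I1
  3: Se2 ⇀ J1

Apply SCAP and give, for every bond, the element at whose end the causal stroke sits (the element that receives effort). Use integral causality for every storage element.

b0 stroke→J1
b1 stroke→J1
b2 stroke→I1
b3 stroke→J1

β1 stroke→J1  (Se1 (Se) sets effort on bond)
β3 stroke→J1  (Se2 fixes effort; stroke away)
β2 stroke→I1  (prefer integral on I1)
β0 stroke→J1  (J1 flow already set via bond 2)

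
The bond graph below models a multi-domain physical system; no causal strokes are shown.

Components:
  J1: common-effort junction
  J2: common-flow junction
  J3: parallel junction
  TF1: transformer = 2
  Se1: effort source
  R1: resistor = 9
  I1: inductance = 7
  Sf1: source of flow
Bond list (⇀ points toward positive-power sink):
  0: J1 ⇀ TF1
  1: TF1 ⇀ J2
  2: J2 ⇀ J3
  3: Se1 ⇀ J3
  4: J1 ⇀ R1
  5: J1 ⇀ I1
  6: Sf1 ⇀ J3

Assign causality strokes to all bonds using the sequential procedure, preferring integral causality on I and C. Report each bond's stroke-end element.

b3 stroke→J3  (Se1 fixes effort; stroke away)
b6 stroke→Sf1  (Sf1 (Sf) sets flow on bond)
b2 stroke→J2  (J3 effort already set via bond 3)
b1 stroke→TF1  (J2 needs exactly one f-in)
b0 stroke→J1  (TF1: transformer flips bond 1)
b4 stroke→R1  (J1: bond 0 brought effort, rest push out)
b5 stroke→I1  (J1 effort already set via bond 0)

#0 stroke→J1
#1 stroke→TF1
#2 stroke→J2
#3 stroke→J3
#4 stroke→R1
#5 stroke→I1
#6 stroke→Sf1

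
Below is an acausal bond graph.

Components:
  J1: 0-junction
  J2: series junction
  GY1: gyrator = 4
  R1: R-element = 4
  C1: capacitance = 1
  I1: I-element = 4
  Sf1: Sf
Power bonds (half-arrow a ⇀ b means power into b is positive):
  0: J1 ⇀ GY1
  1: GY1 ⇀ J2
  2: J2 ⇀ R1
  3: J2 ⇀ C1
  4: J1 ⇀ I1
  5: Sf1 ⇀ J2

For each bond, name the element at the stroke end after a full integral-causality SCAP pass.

b5 →Sf1  (Sf1 (Sf) sets flow on bond)
b1 →J2  (1-jn J2 has f-setter on 5)
b2 →J2  (1-jn J2 has f-setter on 5)
b3 →J2  (1-jn J2 has f-setter on 5)
b0 →J1  (GY GY1: same side as bond 1)
b4 →I1  (0-jn J1 has e-setter on 0)

bond 0 |J1
bond 1 |J2
bond 2 |J2
bond 3 |J2
bond 4 |I1
bond 5 |Sf1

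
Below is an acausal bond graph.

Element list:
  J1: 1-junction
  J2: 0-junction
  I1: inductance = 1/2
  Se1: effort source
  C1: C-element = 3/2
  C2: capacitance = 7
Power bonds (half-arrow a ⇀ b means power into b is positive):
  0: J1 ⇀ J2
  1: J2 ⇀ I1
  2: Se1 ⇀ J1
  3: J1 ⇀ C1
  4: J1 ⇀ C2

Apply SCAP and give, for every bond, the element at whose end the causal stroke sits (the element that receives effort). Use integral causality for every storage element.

bond 0 stroke at J2
bond 1 stroke at I1
bond 2 stroke at J1
bond 3 stroke at J1
bond 4 stroke at J1

bond 2 |J1  (Se1: effort source, stroke at far end)
bond 1 |I1  (prefer integral on I1)
bond 0 |J2  (J2: last free bond brings effort in)
bond 3 |J1  (1-jn J1 has f-setter on 0)
bond 4 |J1  (1-jn J1 has f-setter on 0)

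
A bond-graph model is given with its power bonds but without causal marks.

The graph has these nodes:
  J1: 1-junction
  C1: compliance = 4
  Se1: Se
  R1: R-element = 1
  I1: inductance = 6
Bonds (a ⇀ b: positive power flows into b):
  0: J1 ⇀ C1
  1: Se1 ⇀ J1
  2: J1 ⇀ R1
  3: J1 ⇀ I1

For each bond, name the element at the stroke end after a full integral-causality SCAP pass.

b0 stroke at J1
b1 stroke at J1
b2 stroke at J1
b3 stroke at I1

β1 |J1  (Se1 fixes effort; stroke away)
β0 |J1  (prefer integral on C1)
β3 |I1  (I1 integral (f out))
β2 |J1  (J1: bond 3 brought flow, rest push out)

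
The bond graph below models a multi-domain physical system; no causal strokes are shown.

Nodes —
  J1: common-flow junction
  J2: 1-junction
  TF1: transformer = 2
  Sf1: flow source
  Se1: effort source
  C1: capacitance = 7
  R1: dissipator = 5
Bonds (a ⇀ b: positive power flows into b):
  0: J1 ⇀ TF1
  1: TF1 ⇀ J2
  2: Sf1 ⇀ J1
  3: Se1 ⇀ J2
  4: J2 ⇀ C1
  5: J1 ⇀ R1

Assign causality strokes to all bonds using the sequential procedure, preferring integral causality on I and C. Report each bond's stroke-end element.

bond 0 →J1
bond 1 →TF1
bond 2 →Sf1
bond 3 →J2
bond 4 →J2
bond 5 →J1

β2 stroke→Sf1  (source Sf1 imposes f)
β3 stroke→J2  (Se1 fixes effort; stroke away)
β0 stroke→J1  (1-jn J1 has f-setter on 2)
β5 stroke→J1  (common-f at J1 fixed by 2)
β1 stroke→TF1  (TF1 one-in-one-out from 0)
β4 stroke→J2  (J2 flow already set via bond 1)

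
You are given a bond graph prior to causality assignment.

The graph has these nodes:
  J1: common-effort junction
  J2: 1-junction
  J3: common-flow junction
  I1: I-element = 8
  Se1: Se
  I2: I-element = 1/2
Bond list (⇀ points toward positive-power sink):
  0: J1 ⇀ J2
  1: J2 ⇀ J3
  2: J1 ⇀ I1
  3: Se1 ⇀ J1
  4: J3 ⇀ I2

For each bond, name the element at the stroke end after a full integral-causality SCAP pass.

#0 →J2
#1 →J3
#2 →I1
#3 →J1
#4 →I2

β3 |J1  (source Se1 imposes e)
β0 |J2  (common-e at J1 fixed by 3)
β2 |I1  (0-jn J1 has e-setter on 3)
β1 |J3  (closing 1-jn rule on J2)
β4 |I2  (closing 1-jn rule on J3)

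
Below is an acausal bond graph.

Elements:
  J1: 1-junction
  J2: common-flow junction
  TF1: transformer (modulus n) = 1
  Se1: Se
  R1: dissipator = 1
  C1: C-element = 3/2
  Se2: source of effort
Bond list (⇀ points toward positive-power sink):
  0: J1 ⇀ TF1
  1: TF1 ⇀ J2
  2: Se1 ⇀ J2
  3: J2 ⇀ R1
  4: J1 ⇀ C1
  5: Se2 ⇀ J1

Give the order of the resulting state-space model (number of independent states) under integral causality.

1  (C1 all integral)

b2 stroke→J2  (Se1 fixes effort; stroke away)
b5 stroke→J1  (Se2 fixes effort; stroke away)
b4 stroke→J1  (C1 outputs effort q/C1)
b0 stroke→TF1  (J1: last free bond brings flow in)
b1 stroke→J2  (TF TF1: opposite of bond 0)
b3 stroke→R1  (closing 1-jn rule on J2)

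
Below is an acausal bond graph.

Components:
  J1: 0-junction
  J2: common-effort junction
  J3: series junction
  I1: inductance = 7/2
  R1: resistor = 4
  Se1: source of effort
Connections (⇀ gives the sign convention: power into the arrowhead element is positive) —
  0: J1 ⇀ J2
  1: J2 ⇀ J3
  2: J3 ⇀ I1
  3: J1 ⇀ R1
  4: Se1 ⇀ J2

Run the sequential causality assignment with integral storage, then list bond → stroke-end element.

#4 →J2  (Se1: effort source, stroke at far end)
#0 →J1  (J2: bond 4 brought effort, rest push out)
#1 →J3  (J2: bond 4 brought effort, rest push out)
#2 →I1  (closing 1-jn rule on J3)
#3 →R1  (J1: bond 0 brought effort, rest push out)

β0 →J1
β1 →J3
β2 →I1
β3 →R1
β4 →J2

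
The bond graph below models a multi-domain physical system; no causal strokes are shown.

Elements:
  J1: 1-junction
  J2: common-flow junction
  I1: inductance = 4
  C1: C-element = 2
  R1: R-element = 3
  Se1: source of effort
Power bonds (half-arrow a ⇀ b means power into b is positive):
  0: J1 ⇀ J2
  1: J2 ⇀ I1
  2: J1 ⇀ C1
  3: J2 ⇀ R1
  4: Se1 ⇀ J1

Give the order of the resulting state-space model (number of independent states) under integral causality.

#4 stroke→J1  (Se1 fixes effort; stroke away)
#1 stroke→I1  (I1: I, integral causality)
#0 stroke→J2  (1-jn J2 has f-setter on 1)
#3 stroke→J2  (1-jn J2 has f-setter on 1)
#2 stroke→J1  (J1 flow already set via bond 0)

2  (C1, I1 all integral)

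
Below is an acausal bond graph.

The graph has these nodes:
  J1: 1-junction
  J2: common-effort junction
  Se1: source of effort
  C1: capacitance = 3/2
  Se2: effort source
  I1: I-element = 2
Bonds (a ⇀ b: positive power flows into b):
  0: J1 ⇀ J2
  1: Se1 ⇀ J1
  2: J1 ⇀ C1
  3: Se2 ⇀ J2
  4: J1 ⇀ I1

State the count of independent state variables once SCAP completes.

2  (C1, I1 all integral)

β1 |J1  (Se1 (Se) sets effort on bond)
β3 |J2  (source Se2 imposes e)
β0 |J1  (J2: bond 3 brought effort, rest push out)
β2 |J1  (C1 integral (e out))
β4 |I1  (J1 needs exactly one f-in)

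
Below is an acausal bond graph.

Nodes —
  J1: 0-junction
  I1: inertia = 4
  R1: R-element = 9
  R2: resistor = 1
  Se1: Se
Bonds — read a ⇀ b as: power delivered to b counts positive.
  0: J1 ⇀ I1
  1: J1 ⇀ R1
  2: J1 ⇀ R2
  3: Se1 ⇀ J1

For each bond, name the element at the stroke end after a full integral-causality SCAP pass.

#3 stroke at J1  (Se1 fixes effort; stroke away)
#0 stroke at I1  (J1: bond 3 brought effort, rest push out)
#1 stroke at R1  (common-e at J1 fixed by 3)
#2 stroke at R2  (0-jn J1 has e-setter on 3)

bond 0 →I1
bond 1 →R1
bond 2 →R2
bond 3 →J1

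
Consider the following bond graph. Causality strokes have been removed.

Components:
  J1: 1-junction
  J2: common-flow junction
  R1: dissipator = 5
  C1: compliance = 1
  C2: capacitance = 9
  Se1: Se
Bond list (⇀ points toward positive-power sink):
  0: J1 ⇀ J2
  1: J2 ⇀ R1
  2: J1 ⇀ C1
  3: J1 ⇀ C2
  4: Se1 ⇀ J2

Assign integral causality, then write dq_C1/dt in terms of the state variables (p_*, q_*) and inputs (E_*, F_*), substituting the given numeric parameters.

b4 stroke→J2  (Se1: effort source, stroke at far end)
b2 stroke→J1  (C1 integral (e out))
b3 stroke→J1  (C2 integral (e out))
b0 stroke→J2  (J1 needs exactly one f-in)
b1 stroke→R1  (J2 needs exactly one f-in)

dq_C1/dt = E_Se1/5 - q_C1/5 - q_C2/45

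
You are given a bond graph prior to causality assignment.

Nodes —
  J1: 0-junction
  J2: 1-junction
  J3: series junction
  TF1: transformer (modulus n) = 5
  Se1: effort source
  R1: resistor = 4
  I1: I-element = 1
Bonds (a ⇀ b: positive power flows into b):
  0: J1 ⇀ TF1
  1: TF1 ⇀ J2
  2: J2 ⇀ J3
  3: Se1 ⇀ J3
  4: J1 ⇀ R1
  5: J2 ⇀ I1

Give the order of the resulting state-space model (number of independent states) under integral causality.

#3 |J3  (source Se1 imposes e)
#2 |J2  (J3 needs exactly one f-in)
#5 |I1  (prefer integral on I1)
#1 |J2  (common-f at J2 fixed by 5)
#0 |TF1  (TF1 one-in-one-out from 1)
#4 |J1  (only one effort-in slot at J1)

1  (I1 all integral)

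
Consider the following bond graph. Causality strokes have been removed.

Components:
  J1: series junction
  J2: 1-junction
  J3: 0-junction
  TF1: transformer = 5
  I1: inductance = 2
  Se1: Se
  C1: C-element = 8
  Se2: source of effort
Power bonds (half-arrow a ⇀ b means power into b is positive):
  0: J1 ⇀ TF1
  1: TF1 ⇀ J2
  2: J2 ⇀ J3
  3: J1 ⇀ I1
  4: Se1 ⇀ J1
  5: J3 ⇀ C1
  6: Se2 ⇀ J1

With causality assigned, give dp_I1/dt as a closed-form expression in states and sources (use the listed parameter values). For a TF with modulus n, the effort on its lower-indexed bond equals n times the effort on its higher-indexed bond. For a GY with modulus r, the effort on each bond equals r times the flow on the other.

β4 →J1  (Se1 fixes effort; stroke away)
β6 →J1  (Se2 (Se) sets effort on bond)
β3 →I1  (I1 integral (f out))
β0 →J1  (common-f at J1 fixed by 3)
β1 →TF1  (TF1: transformer flips bond 0)
β2 →J2  (J2 flow already set via bond 1)
β5 →J3  (only one effort-in slot at J3)

dp_I1/dt = E_Se1 + E_Se2 - 5*q_C1/8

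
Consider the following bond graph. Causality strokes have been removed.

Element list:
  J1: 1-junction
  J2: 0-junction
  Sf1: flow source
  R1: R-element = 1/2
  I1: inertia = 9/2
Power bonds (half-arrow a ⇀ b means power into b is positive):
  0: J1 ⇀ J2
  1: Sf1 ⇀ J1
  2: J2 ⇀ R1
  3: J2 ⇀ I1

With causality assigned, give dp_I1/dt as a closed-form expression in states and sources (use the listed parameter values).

bond 1 →Sf1  (Sf1 fixes flow; stroke at Sf1)
bond 0 →J1  (common-f at J1 fixed by 1)
bond 3 →I1  (I1 integral (f out))
bond 2 →J2  (closing 0-jn rule on J2)

dp_I1/dt = F_Sf1/2 - p_I1/9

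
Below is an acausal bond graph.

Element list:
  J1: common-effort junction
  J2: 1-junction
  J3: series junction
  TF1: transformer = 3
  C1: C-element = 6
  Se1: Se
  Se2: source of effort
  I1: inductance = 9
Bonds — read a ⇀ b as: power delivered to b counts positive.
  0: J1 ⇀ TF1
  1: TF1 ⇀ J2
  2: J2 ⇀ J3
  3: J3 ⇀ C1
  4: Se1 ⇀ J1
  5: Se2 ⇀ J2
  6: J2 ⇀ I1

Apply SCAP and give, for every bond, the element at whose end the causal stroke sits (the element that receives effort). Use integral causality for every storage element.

bond 4 stroke→J1  (Se1 fixes effort; stroke away)
bond 5 stroke→J2  (Se2: effort source, stroke at far end)
bond 0 stroke→TF1  (0-jn J1 has e-setter on 4)
bond 1 stroke→J2  (TF1 one-in-one-out from 0)
bond 3 stroke→J3  (C1 outputs effort q/C1)
bond 2 stroke→J2  (J3 needs exactly one f-in)
bond 6 stroke→I1  (J2: last free bond brings flow in)

bond 0 stroke at TF1
bond 1 stroke at J2
bond 2 stroke at J2
bond 3 stroke at J3
bond 4 stroke at J1
bond 5 stroke at J2
bond 6 stroke at I1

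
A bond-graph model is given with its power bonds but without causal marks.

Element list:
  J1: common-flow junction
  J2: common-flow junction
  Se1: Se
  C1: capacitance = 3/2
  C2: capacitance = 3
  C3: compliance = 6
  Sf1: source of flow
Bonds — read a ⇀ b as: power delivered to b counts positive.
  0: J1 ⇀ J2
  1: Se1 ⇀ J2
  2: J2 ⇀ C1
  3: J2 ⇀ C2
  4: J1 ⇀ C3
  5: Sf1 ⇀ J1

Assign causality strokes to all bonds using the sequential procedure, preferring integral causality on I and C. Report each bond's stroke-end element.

bond 1 →J2  (Se1: effort source, stroke at far end)
bond 5 →Sf1  (Sf1: flow source, stroke at near end)
bond 0 →J1  (J1 flow already set via bond 5)
bond 4 →J1  (1-jn J1 has f-setter on 5)
bond 2 →J2  (1-jn J2 has f-setter on 0)
bond 3 →J2  (common-f at J2 fixed by 0)

bond 0 |J1
bond 1 |J2
bond 2 |J2
bond 3 |J2
bond 4 |J1
bond 5 |Sf1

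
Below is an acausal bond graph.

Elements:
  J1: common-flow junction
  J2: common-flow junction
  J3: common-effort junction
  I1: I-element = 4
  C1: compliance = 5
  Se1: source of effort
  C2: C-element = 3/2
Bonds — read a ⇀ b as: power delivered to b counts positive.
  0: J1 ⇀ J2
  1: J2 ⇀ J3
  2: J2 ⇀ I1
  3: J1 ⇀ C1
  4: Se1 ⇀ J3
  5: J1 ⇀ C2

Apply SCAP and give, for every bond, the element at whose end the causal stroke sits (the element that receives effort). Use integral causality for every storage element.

#0 stroke→J2
#1 stroke→J2
#2 stroke→I1
#3 stroke→J1
#4 stroke→J3
#5 stroke→J1

β4 stroke→J3  (Se1 fixes effort; stroke away)
β1 stroke→J2  (common-e at J3 fixed by 4)
β2 stroke→I1  (I1: I, integral causality)
β0 stroke→J2  (J2 flow already set via bond 2)
β3 stroke→J1  (1-jn J1 has f-setter on 0)
β5 stroke→J1  (1-jn J1 has f-setter on 0)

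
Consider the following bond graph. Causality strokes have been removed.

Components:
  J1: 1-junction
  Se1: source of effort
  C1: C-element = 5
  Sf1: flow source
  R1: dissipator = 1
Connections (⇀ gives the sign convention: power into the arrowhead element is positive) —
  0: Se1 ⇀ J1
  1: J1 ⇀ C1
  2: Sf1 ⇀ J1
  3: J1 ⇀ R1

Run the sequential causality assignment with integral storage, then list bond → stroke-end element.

bond 0 stroke→J1  (Se1 fixes effort; stroke away)
bond 2 stroke→Sf1  (Sf1 fixes flow; stroke at Sf1)
bond 1 stroke→J1  (1-jn J1 has f-setter on 2)
bond 3 stroke→J1  (common-f at J1 fixed by 2)

bond 0 stroke→J1
bond 1 stroke→J1
bond 2 stroke→Sf1
bond 3 stroke→J1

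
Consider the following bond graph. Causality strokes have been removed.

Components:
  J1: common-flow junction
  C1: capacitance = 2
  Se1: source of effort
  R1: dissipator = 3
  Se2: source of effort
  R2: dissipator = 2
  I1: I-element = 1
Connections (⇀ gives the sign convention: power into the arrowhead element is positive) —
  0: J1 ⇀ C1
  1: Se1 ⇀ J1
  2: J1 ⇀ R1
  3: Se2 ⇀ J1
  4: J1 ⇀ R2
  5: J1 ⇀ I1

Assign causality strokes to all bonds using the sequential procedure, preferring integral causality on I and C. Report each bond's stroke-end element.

β1 →J1  (Se1 fixes effort; stroke away)
β3 →J1  (source Se2 imposes e)
β0 →J1  (C1 outputs effort q/C1)
β5 →I1  (I1 integral (f out))
β2 →J1  (J1 flow already set via bond 5)
β4 →J1  (J1: bond 5 brought flow, rest push out)

#0 stroke→J1
#1 stroke→J1
#2 stroke→J1
#3 stroke→J1
#4 stroke→J1
#5 stroke→I1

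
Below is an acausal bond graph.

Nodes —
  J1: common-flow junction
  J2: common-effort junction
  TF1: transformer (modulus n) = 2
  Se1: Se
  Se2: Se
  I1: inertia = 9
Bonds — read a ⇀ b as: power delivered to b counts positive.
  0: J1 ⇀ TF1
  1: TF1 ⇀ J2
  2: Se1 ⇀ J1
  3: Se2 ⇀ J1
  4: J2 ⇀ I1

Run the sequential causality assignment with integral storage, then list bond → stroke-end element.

#0 stroke→TF1
#1 stroke→J2
#2 stroke→J1
#3 stroke→J1
#4 stroke→I1

b2 →J1  (Se1 (Se) sets effort on bond)
b3 →J1  (Se2: effort source, stroke at far end)
b0 →TF1  (only one flow-in slot at J1)
b1 →J2  (TF1: transformer flips bond 0)
b4 →I1  (J2: bond 1 brought effort, rest push out)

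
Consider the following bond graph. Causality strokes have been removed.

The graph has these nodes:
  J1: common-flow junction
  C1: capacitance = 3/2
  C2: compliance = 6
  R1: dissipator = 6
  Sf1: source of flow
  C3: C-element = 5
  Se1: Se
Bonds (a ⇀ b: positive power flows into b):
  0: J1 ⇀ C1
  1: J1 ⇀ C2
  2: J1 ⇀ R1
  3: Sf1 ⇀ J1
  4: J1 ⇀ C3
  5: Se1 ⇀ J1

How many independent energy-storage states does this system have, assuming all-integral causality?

β3 stroke at Sf1  (Sf1: flow source, stroke at near end)
β5 stroke at J1  (source Se1 imposes e)
β0 stroke at J1  (J1: bond 3 brought flow, rest push out)
β1 stroke at J1  (J1 flow already set via bond 3)
β2 stroke at J1  (1-jn J1 has f-setter on 3)
β4 stroke at J1  (J1: bond 3 brought flow, rest push out)

3  (C1, C2, C3 all integral)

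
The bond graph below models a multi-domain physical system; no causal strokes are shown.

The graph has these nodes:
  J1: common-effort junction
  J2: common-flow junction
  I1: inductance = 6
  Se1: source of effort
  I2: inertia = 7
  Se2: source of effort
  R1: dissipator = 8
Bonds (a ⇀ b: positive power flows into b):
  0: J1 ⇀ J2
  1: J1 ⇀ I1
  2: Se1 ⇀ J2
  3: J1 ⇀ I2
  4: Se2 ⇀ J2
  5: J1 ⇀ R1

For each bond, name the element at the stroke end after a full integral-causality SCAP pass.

β0 stroke→J1
β1 stroke→I1
β2 stroke→J2
β3 stroke→I2
β4 stroke→J2
β5 stroke→R1

#2 |J2  (Se1: effort source, stroke at far end)
#4 |J2  (source Se2 imposes e)
#0 |J1  (only one flow-in slot at J2)
#1 |I1  (J1: bond 0 brought effort, rest push out)
#3 |I2  (common-e at J1 fixed by 0)
#5 |R1  (J1 effort already set via bond 0)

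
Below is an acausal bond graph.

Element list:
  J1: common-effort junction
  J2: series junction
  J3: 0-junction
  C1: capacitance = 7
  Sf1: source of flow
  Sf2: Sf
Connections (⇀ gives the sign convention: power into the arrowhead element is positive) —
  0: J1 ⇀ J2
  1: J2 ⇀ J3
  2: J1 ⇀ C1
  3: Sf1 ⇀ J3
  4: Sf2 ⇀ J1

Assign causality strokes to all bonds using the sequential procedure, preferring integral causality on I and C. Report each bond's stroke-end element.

#0 →J2
#1 →J3
#2 →J1
#3 →Sf1
#4 →Sf2

β3 stroke→Sf1  (Sf1 fixes flow; stroke at Sf1)
β4 stroke→Sf2  (source Sf2 imposes f)
β1 stroke→J3  (only one effort-in slot at J3)
β0 stroke→J2  (J2: bond 1 brought flow, rest push out)
β2 stroke→J1  (only one effort-in slot at J1)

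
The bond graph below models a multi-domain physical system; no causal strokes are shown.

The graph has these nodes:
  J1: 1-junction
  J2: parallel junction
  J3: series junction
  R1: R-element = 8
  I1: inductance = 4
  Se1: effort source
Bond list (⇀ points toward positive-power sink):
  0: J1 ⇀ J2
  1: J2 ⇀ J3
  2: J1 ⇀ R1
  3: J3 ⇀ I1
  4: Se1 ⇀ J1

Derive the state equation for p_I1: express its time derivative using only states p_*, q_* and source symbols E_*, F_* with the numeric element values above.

bond 4 →J1  (Se1: effort source, stroke at far end)
bond 3 →I1  (I1: I, integral causality)
bond 1 →J3  (J3: bond 3 brought flow, rest push out)
bond 0 →J2  (J2: last free bond brings effort in)
bond 2 →J1  (common-f at J1 fixed by 0)

dp_I1/dt = E_Se1 - 2*p_I1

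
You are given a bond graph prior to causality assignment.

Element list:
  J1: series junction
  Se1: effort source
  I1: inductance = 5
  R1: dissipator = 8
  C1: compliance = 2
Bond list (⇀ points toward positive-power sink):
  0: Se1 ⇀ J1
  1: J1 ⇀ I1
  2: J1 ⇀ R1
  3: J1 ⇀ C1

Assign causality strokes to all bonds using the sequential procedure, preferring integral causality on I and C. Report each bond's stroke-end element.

#0 stroke→J1  (Se1 fixes effort; stroke away)
#1 stroke→I1  (prefer integral on I1)
#2 stroke→J1  (J1: bond 1 brought flow, rest push out)
#3 stroke→J1  (common-f at J1 fixed by 1)

β0 stroke→J1
β1 stroke→I1
β2 stroke→J1
β3 stroke→J1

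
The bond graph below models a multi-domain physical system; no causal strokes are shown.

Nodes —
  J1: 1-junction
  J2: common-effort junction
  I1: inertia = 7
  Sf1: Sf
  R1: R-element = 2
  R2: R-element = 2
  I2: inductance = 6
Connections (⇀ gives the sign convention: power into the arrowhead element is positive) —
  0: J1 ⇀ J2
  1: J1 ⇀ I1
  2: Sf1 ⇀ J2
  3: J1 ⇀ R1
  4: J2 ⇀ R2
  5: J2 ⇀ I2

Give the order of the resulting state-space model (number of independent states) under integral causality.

2  (I1, I2 all integral)

β2 stroke→Sf1  (Sf1 fixes flow; stroke at Sf1)
β1 stroke→I1  (I1: I, integral causality)
β0 stroke→J1  (1-jn J1 has f-setter on 1)
β3 stroke→J1  (common-f at J1 fixed by 1)
β5 stroke→I2  (prefer integral on I2)
β4 stroke→J2  (closing 0-jn rule on J2)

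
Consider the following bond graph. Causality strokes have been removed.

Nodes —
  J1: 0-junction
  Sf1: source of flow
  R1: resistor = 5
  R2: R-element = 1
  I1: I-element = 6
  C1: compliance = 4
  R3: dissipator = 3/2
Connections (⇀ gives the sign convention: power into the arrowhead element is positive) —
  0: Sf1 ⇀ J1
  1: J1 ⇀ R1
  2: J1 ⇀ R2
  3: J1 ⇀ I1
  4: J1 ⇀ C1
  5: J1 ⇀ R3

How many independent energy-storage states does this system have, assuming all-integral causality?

2  (C1, I1 all integral)

β0 |Sf1  (Sf1: flow source, stroke at near end)
β3 |I1  (I1: I, integral causality)
β4 |J1  (C1 outputs effort q/C1)
β1 |R1  (J1 effort already set via bond 4)
β2 |R2  (J1 effort already set via bond 4)
β5 |R3  (J1: bond 4 brought effort, rest push out)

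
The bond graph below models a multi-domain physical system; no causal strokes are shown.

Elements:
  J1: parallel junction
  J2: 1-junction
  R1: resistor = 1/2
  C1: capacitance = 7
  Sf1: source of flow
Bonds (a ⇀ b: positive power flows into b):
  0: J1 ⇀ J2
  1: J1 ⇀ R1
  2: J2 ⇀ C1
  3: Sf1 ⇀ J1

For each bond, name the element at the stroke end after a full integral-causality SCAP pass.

b0 stroke→J1
b1 stroke→R1
b2 stroke→J2
b3 stroke→Sf1

β3 stroke→Sf1  (Sf1 fixes flow; stroke at Sf1)
β2 stroke→J2  (C1 integral (e out))
β0 stroke→J1  (closing 1-jn rule on J2)
β1 stroke→R1  (0-jn J1 has e-setter on 0)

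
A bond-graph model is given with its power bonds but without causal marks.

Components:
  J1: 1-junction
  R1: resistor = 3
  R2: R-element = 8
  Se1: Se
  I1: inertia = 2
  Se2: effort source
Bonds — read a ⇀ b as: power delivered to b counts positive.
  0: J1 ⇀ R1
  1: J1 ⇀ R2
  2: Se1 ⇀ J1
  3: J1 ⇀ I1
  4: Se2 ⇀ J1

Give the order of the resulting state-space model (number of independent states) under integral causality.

1  (I1 all integral)

b2 →J1  (Se1: effort source, stroke at far end)
b4 →J1  (source Se2 imposes e)
b3 →I1  (prefer integral on I1)
b0 →J1  (1-jn J1 has f-setter on 3)
b1 →J1  (J1 flow already set via bond 3)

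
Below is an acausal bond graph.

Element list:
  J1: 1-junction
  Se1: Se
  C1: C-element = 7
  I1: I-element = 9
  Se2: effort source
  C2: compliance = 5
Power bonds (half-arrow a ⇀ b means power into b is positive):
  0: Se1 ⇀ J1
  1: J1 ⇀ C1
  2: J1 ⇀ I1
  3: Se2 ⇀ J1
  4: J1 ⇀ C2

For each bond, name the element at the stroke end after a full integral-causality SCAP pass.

b0 stroke→J1
b1 stroke→J1
b2 stroke→I1
b3 stroke→J1
b4 stroke→J1

#0 stroke at J1  (Se1: effort source, stroke at far end)
#3 stroke at J1  (source Se2 imposes e)
#1 stroke at J1  (C1 outputs effort q/C1)
#2 stroke at I1  (I1: I, integral causality)
#4 stroke at J1  (common-f at J1 fixed by 2)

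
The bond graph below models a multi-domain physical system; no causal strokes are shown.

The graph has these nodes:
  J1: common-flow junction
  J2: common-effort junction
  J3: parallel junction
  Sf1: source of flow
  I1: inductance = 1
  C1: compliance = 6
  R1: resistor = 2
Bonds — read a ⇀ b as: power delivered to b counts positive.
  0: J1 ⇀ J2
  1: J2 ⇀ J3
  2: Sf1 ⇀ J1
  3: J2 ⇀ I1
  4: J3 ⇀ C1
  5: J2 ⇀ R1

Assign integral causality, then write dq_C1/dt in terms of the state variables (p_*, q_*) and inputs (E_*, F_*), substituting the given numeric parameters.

dq_C1/dt = F_Sf1 - p_I1 - q_C1/12

β2 |Sf1  (source Sf1 imposes f)
β0 |J1  (1-jn J1 has f-setter on 2)
β3 |I1  (prefer integral on I1)
β4 |J3  (C1: C, integral causality)
β1 |J2  (J3: bond 4 brought effort, rest push out)
β5 |R1  (common-e at J2 fixed by 1)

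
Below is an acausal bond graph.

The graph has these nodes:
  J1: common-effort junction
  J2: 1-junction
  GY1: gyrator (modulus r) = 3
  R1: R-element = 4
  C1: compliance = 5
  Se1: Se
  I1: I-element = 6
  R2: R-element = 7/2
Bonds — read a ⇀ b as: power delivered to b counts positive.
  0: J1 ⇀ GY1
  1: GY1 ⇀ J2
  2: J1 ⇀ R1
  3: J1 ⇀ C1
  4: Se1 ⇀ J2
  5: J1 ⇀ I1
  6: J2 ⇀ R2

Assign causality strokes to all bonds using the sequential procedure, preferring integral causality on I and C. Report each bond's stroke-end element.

bond 0 |GY1
bond 1 |GY1
bond 2 |R1
bond 3 |J1
bond 4 |J2
bond 5 |I1
bond 6 |J2

β4 stroke at J2  (Se1 (Se) sets effort on bond)
β3 stroke at J1  (C1 outputs effort q/C1)
β0 stroke at GY1  (common-e at J1 fixed by 3)
β2 stroke at R1  (0-jn J1 has e-setter on 3)
β5 stroke at I1  (J1 effort already set via bond 3)
β1 stroke at GY1  (through GY1, causality inverts; strokes same side of GY1)
β6 stroke at J2  (J2 flow already set via bond 1)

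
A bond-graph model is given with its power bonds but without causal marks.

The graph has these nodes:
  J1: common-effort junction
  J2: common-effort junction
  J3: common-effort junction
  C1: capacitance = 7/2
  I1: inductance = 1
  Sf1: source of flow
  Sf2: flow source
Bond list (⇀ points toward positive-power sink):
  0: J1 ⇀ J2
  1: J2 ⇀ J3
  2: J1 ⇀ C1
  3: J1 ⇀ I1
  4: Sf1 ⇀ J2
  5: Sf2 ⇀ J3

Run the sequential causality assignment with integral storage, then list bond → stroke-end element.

b4 →Sf1  (Sf1 fixes flow; stroke at Sf1)
b5 →Sf2  (Sf2 fixes flow; stroke at Sf2)
b1 →J3  (J3 needs exactly one e-in)
b0 →J2  (only one effort-in slot at J2)
b2 →J1  (C1 integral (e out))
b3 →I1  (J1 effort already set via bond 2)

#0 stroke→J2
#1 stroke→J3
#2 stroke→J1
#3 stroke→I1
#4 stroke→Sf1
#5 stroke→Sf2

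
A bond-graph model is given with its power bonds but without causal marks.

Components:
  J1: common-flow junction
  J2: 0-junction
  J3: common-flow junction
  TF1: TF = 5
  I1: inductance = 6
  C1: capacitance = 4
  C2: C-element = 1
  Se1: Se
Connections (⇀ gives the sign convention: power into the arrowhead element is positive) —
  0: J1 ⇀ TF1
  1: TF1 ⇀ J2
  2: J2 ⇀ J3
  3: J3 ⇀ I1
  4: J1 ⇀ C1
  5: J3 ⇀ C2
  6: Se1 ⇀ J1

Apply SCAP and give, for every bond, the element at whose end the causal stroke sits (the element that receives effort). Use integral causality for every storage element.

β6 stroke at J1  (source Se1 imposes e)
β3 stroke at I1  (I1 outputs flow p/I1)
β2 stroke at J3  (common-f at J3 fixed by 3)
β5 stroke at J3  (1-jn J3 has f-setter on 3)
β1 stroke at J2  (only one effort-in slot at J2)
β0 stroke at TF1  (through TF1, causality passes straight; one stroke at TF1)
β4 stroke at J1  (J1: bond 0 brought flow, rest push out)

#0 stroke at TF1
#1 stroke at J2
#2 stroke at J3
#3 stroke at I1
#4 stroke at J1
#5 stroke at J3
#6 stroke at J1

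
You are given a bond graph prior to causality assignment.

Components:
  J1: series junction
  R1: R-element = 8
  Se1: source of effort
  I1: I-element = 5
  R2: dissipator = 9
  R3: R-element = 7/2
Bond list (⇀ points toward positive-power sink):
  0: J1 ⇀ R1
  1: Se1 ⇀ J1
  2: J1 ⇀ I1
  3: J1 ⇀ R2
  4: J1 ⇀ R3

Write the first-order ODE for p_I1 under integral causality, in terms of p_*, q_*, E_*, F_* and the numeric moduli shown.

dp_I1/dt = E_Se1 - 41*p_I1/10

β1 |J1  (source Se1 imposes e)
β2 |I1  (I1 integral (f out))
β0 |J1  (1-jn J1 has f-setter on 2)
β3 |J1  (J1: bond 2 brought flow, rest push out)
β4 |J1  (common-f at J1 fixed by 2)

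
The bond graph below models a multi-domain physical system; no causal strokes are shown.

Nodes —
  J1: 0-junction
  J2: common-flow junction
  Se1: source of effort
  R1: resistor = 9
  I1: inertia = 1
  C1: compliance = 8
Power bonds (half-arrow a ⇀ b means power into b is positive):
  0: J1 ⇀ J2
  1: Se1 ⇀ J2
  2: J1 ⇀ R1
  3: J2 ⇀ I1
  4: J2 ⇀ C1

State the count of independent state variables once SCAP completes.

#1 stroke at J2  (source Se1 imposes e)
#3 stroke at I1  (I1 integral (f out))
#0 stroke at J2  (J2 flow already set via bond 3)
#4 stroke at J2  (J2: bond 3 brought flow, rest push out)
#2 stroke at J1  (J1: last free bond brings effort in)

2  (C1, I1 all integral)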